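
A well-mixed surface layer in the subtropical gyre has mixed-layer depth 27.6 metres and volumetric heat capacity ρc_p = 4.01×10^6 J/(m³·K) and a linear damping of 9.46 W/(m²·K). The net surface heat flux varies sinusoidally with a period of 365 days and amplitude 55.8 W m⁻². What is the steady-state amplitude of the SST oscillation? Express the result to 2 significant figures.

2.3 K

Areal heat capacity C = ρc_p × D = 4.01×10^6 × 27.6 = 1.11×10^8 J/(m^2 K).
Angular frequency ω = 2π / T = 2π / 3.15×10^7 s = 1.99×10^-7 s⁻¹.
√((Cω)² + λ²) = √((22.1)² + 9.46²) = 24.0 W/(m²·K).
Amplitude A = F₀ / √((Cω)²+λ²) = 55.8 / 24.0 = 2.33 K.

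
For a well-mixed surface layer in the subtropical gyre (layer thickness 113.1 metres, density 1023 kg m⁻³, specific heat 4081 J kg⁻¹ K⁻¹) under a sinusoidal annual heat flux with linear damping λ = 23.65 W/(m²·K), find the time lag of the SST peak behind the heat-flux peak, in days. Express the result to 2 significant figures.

77 days

Areal heat capacity C = ρ c_p D = 1023 × 4081 × 113.1 = 4.72×10^8 J/(m²·K).
ω = 2π / 3.15×10^7 s = 1.99×10^-7 s⁻¹.
Phase lag φ = arctan(Cω/λ) = arctan(94.1/23.65) = 1.32 rad.
Time lag = φ / ω = 1.32 / 1.99×10^-7 = 6.65×10^6 s = 76.9 days.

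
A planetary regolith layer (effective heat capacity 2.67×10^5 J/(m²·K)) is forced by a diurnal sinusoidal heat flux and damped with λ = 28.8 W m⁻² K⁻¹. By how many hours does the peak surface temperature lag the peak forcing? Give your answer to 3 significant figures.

2.27 hours

Areal heat capacity C = 2.67×10^5 J/(m²·K) (given).
ω = 2π / 86400 s = 7.27×10^-5 s⁻¹.
Phase lag φ = arctan(Cω/λ) = arctan(19.4/28.8) = 0.593 rad.
Time lag = φ / ω = 0.593 / 7.27×10^-5 = 8160 s = 2.27 hours.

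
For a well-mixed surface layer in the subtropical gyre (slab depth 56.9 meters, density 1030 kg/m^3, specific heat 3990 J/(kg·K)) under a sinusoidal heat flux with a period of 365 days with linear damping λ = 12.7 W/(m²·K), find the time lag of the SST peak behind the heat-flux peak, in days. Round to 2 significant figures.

Areal heat capacity C = ρ c_p D = 1030 × 3990 × 56.9 = 2.34×10^8 J/(m²·K).
ω = 2π / 3.15×10^7 s = 1.99×10^-7 s⁻¹.
Phase lag φ = arctan(Cω/λ) = arctan(46.6/12.7) = 1.30 rad.
Time lag = φ / ω = 1.30 / 1.99×10^-7 = 6.55×10^6 s = 75.8 days.

76 days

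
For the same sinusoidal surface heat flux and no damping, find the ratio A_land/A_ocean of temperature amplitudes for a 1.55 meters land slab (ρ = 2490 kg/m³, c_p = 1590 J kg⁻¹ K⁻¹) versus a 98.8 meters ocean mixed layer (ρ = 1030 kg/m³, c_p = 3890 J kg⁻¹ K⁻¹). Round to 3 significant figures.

64.5

C_ocean = 1030 × 3890 × 98.8 = 3.96×10^8 J/(m²·K).
C_land = 2490 × 1590 × 1.55 = 6.14×10^6 J/(m²·K).
Undamped amplitude ∝ 1/C, so A_land/A_ocean = C_ocean/C_land = 64.5.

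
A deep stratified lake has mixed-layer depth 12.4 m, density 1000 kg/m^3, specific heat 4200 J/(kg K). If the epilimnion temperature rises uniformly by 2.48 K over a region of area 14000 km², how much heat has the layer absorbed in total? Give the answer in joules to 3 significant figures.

Areal heat capacity C = ρ c_p D = 1000 × 4200 × 12.4 = 5.21×10^7 J m⁻² K⁻¹.
Heat per unit area: q = C ΔT = 5.21×10^7 × 2.48 = 1.29×10^8 J/m².
Total heat: Q = q × A = 1.29×10^8 × (14000 × 10⁶ m²) = 1.81×10^18 J.

1.81×10^18 J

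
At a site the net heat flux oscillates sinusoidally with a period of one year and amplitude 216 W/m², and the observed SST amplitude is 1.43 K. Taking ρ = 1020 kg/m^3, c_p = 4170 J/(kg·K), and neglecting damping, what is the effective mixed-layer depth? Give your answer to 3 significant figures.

ω = 2π / 3.15×10^7 s = 1.99×10^-7 s⁻¹.
Required C = F₀ / (A ω) = 216 / (1.43 × 1.99×10^-7) = 7.58×10^8 J/(m²·K).
D = C / (ρ c_p) = 7.58×10^8 / (1020 × 4170) = 178 m.

178 m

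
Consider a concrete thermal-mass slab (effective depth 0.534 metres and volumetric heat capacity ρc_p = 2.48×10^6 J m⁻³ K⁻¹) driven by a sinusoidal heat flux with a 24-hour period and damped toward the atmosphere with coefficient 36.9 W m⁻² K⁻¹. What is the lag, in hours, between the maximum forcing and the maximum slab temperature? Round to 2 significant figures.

4.6 hours

Areal heat capacity C = ρc_p × D = 2.48×10^6 × 0.534 = 1.32×10^6 J/(m^2 K).
ω = 2π / 86400 s = 7.27×10^-5 s⁻¹.
Phase lag φ = arctan(Cω/λ) = arctan(96.3/36.9) = 1.20 rad.
Time lag = φ / ω = 1.20 / 7.27×10^-5 = 16600 s = 4.60 hours.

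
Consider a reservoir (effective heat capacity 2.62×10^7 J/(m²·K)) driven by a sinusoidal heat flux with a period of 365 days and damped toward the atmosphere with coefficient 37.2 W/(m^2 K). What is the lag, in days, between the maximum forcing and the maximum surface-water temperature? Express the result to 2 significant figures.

Areal heat capacity C = 2.62×10^7 J/(m²·K) (given).
ω = 2π / 3.15×10^7 s = 1.99×10^-7 s⁻¹.
Phase lag φ = arctan(Cω/λ) = arctan(5.22/37.2) = 0.139 rad.
Time lag = φ / ω = 0.139 / 1.99×10^-7 = 7.00×10^5 s = 8.10 days.

8.1 days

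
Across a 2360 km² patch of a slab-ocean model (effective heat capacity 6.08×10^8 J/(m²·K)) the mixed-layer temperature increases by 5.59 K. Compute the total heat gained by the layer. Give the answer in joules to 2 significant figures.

8.0×10^18 J

Areal heat capacity C = 6.08×10^8 J/(m²·K) (given).
Heat per unit area: q = C ΔT = 6.08×10^8 × 5.59 = 3.40×10^9 J/m².
Total heat: Q = q × A = 3.40×10^9 × (2360 × 10⁶ m²) = 8.02×10^18 J.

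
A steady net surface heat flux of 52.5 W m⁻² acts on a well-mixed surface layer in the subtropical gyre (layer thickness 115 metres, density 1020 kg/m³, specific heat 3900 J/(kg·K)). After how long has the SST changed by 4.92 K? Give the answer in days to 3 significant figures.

496 days

Areal heat capacity C = ρ c_p D = 1020 × 3900 × 115 = 4.57×10^8 J m⁻² K⁻¹.
Time required: Δt = C ΔT / F = 4.57×10^8 × 4.92 / 52.5 = 4.29×10^7 s.
In days: 4.29×10^7 s / (86400 s/day) = 496 days.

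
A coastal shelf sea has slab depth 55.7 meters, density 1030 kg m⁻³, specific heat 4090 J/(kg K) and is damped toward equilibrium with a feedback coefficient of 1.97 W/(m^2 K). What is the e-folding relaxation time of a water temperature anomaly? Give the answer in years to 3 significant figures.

Areal heat capacity C = ρ c_p D = 1030 × 4090 × 55.7 = 2.35×10^8 J m⁻² K⁻¹.
Relaxation time τ = C / λ = 2.35×10^8 / 1.97 = 1.19×10^8 s.
In years: 1.19×10^8 s / (3.156×10^7 s/year) = 3.77 years.

3.77 years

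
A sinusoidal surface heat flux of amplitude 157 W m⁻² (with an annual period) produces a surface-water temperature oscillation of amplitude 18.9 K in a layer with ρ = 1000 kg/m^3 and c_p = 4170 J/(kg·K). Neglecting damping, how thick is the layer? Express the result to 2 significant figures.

10 m

ω = 2π / 3.15×10^7 s = 1.99×10^-7 s⁻¹.
Required C = F₀ / (A ω) = 157 / (18.9 × 1.99×10^-7) = 4.17×10^7 J/(m²·K).
D = C / (ρ c_p) = 4.17×10^7 / (1000 × 4170) = 10.0 m.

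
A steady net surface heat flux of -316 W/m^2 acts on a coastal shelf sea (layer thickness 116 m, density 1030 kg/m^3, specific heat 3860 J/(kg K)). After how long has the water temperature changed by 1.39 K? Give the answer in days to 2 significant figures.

Areal heat capacity C = ρ c_p D = 1030 × 3860 × 116 = 4.61×10^8 J m⁻² K⁻¹.
Time required: Δt = C ΔT / F = 4.61×10^8 × -1.39 / -316 = 2.03×10^6 s.
In days: 2.03×10^6 s / (86400 s/day) = 23.5 days.

23 days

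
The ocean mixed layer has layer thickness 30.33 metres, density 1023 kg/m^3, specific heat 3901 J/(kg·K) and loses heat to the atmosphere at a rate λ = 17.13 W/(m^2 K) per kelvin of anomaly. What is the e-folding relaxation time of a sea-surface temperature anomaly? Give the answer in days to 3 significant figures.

Areal heat capacity C = ρ c_p D = 1023 × 3901 × 30.33 = 1.21×10^8 J/(m^2 K).
Relaxation time τ = C / λ = 1.21×10^8 / 17.13 = 7.07×10^6 s.
In days: 7.07×10^6 s / (86400 s/day) = 81.8 days.

81.8 days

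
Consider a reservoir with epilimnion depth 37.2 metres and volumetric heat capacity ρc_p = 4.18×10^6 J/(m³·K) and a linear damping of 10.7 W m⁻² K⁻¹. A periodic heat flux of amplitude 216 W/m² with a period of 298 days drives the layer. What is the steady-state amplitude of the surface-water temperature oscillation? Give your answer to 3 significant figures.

Areal heat capacity C = ρc_p × D = 4.18×10^6 × 37.2 = 1.55×10^8 J/(m²·K).
Angular frequency ω = 2π / T = 2π / 2.57×10^7 s = 2.44×10^-7 s⁻¹.
√((Cω)² + λ²) = √((37.9)² + 10.7²) = 39.4 W/(m²·K).
Amplitude A = F₀ / √((Cω)²+λ²) = 216 / 39.4 = 5.48 K.

5.48 K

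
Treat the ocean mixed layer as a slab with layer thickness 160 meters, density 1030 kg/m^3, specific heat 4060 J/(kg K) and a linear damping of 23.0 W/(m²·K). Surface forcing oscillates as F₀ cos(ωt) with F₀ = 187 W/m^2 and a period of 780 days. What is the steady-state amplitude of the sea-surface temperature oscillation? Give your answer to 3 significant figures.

2.81 K

Areal heat capacity C = ρ c_p D = 1030 × 4060 × 160 = 6.69×10^8 J/(m²·K).
Angular frequency ω = 2π / T = 2π / 6.74×10^7 s = 9.32×10^-8 s⁻¹.
√((Cω)² + λ²) = √((62.4)² + 23.0²) = 66.5 W/(m²·K).
Amplitude A = F₀ / √((Cω)²+λ²) = 187 / 66.5 = 2.81 K.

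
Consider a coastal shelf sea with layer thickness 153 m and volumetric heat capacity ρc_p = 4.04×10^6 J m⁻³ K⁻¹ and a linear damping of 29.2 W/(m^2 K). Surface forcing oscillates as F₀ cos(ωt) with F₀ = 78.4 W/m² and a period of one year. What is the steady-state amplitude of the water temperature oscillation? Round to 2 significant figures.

Areal heat capacity C = ρc_p × D = 4.04×10^6 × 153 = 6.18×10^8 J/(m²·K).
Angular frequency ω = 2π / T = 2π / 3.15×10^7 s = 1.99×10^-7 s⁻¹.
√((Cω)² + λ²) = √((123)² + 29.2²) = 127 W/(m²·K).
Amplitude A = F₀ / √((Cω)²+λ²) = 78.4 / 127 = 0.619 K.

0.62 K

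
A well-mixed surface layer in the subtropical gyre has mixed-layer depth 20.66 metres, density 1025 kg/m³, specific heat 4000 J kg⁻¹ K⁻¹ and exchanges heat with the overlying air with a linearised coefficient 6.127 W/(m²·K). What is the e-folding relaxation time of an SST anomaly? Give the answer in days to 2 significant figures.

Areal heat capacity C = ρ c_p D = 1025 × 4000 × 20.66 = 8.47×10^7 J/(m²·K).
Relaxation time τ = C / λ = 8.47×10^7 / 6.127 = 1.38×10^7 s.
In days: 1.38×10^7 s / (86400 s/day) = 160 days.

160 days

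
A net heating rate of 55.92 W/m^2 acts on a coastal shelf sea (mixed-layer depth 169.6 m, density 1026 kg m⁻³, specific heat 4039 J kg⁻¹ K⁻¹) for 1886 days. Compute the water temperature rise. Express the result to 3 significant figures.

Areal heat capacity C = ρ c_p D = 1026 × 4039 × 169.6 = 7.03×10^8 J/(m^2 K).
Net heat input Q = F Δt = 55.92 × (1886 days × 86400 s/day) = 9.11×10^9 J/m².
ΔT = Q / C = 9.11×10^9 / 7.03×10^8 = 13.0 K.

13.0 K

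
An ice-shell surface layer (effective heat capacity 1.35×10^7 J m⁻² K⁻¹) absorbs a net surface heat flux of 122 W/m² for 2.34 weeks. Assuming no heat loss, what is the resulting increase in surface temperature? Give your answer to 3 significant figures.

12.8 K

Areal heat capacity C = 1.35×10^7 J m⁻² K⁻¹ (given).
Net heat input Q = F Δt = 122 × (2.34 weeks × 6.048×10^5 s/week) = 1.73×10^8 J/m².
ΔT = Q / C = 1.73×10^8 / 1.35×10^7 = 12.8 K.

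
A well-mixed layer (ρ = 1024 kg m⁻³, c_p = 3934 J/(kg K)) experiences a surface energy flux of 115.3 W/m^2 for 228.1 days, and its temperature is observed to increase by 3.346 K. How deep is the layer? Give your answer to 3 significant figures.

Heat input Q = F Δt = 115.3 × 1.97×10^7 s = 2.27×10^9 J/m².
Required areal heat capacity C = Q / ΔT = 6.79×10^8 J/(m²·K).
Depth D = C / (ρ c_p) = 6.79×10^8 / (1024 × 3934) = 169 m.

169 m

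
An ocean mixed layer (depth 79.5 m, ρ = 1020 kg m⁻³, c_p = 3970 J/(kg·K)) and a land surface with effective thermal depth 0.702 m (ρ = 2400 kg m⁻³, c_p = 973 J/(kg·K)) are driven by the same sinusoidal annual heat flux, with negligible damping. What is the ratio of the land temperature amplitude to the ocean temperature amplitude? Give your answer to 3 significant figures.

196

C_ocean = 1020 × 3970 × 79.5 = 3.22×10^8 J/(m²·K).
C_land = 2400 × 973 × 0.702 = 1.64×10^6 J/(m²·K).
Undamped amplitude ∝ 1/C, so A_land/A_ocean = C_ocean/C_land = 196.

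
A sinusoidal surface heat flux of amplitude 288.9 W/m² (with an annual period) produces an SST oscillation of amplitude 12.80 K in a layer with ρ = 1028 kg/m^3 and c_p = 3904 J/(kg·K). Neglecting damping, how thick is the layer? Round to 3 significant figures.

ω = 2π / 3.15×10^7 s = 1.99×10^-7 s⁻¹.
Required C = F₀ / (A ω) = 288.9 / (12.80 × 1.99×10^-7) = 1.13×10^8 J/(m²·K).
D = C / (ρ c_p) = 1.13×10^8 / (1028 × 3904) = 28.2 m.

28.2 m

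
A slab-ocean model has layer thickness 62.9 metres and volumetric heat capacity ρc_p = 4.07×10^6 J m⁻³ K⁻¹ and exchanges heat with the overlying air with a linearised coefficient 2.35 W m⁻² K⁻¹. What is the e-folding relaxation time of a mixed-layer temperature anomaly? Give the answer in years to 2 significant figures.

3.5 years

Areal heat capacity C = ρc_p × D = 4.07×10^6 × 62.9 = 2.56×10^8 J/(m²·K).
Relaxation time τ = C / λ = 2.56×10^8 / 2.35 = 1.09×10^8 s.
In years: 1.09×10^8 s / (3.156×10^7 s/year) = 3.45 years.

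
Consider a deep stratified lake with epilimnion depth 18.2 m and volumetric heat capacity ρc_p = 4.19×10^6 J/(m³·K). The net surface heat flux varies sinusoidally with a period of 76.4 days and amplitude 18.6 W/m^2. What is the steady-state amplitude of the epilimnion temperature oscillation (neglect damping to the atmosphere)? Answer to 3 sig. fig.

Areal heat capacity C = ρc_p × D = 4.19×10^6 × 18.2 = 7.63×10^7 J/(m²·K).
Angular frequency ω = 2π / T = 2π / 6.60×10^6 s = 9.52×10^-7 s⁻¹.
Cω = 7.63×10^7 × 9.52×10^-7 = 72.6 W/(m²·K).
Amplitude A = F₀ / (Cω) = 18.6 / 72.6 = 0.256 K.

0.256 K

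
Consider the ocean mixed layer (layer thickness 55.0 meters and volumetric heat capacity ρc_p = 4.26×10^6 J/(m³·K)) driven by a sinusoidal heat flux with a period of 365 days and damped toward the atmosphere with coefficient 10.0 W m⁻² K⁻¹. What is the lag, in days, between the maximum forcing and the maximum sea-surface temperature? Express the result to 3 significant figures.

Areal heat capacity C = ρc_p × D = 4.26×10^6 × 55.0 = 2.34×10^8 J m⁻² K⁻¹.
ω = 2π / 3.15×10^7 s = 1.99×10^-7 s⁻¹.
Phase lag φ = arctan(Cω/λ) = arctan(46.7/10.0) = 1.36 rad.
Time lag = φ / ω = 1.36 / 1.99×10^-7 = 6.82×10^6 s = 79.0 days.

79.0 days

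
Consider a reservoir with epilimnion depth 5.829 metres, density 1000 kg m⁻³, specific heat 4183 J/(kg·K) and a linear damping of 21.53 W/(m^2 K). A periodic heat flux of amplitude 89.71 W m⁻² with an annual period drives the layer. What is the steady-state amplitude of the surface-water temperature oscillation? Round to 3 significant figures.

4.06 K

Areal heat capacity C = ρ c_p D = 1000 × 4183 × 5.829 = 2.44×10^7 J m⁻² K⁻¹.
Angular frequency ω = 2π / T = 2π / 3.15×10^7 s = 1.99×10^-7 s⁻¹.
√((Cω)² + λ²) = √((4.86)² + 21.53²) = 22.1 W/(m²·K).
Amplitude A = F₀ / √((Cω)²+λ²) = 89.71 / 22.1 = 4.06 K.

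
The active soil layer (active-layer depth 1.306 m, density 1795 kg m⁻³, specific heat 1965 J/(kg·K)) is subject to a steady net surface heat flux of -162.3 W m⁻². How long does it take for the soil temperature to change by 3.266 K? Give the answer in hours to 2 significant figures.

26 hours

Areal heat capacity C = ρ c_p D = 1795 × 1965 × 1.306 = 4.61×10^6 J/(m²·K).
Time required: Δt = C ΔT / F = 4.61×10^6 × -3.266 / -162.3 = 92700 s.
In hours: 92700 s / (3600 s/hour) = 25.7 hours.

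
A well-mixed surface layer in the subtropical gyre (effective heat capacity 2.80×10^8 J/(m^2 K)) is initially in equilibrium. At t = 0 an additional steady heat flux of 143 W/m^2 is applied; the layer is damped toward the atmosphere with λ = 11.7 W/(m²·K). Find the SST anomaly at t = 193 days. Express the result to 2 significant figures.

6.1 K

Areal heat capacity C = 2.80×10^8 J/(m^2 K) (given).
τ = C / λ = 2.80×10^8 / 11.7 = 2.39×10^7 s.
Equilibrium anomaly ΔT_eq = F / λ = 143 / 11.7 = 12.2 K.
t = 193 days = 1.67×10^7 s, so t/τ = 0.697.
ΔT(t) = ΔT_eq (1 − e^(−t/τ)) = 12.2 × (1 − e^−0.697) = 6.13 K.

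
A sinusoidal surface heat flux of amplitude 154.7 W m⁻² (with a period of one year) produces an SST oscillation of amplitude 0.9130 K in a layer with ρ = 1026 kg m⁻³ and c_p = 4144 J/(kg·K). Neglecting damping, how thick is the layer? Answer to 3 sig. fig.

ω = 2π / 3.15×10^7 s = 1.99×10^-7 s⁻¹.
Required C = F₀ / (A ω) = 154.7 / (0.9130 × 1.99×10^-7) = 8.50×10^8 J/(m²·K).
D = C / (ρ c_p) = 8.50×10^8 / (1026 × 4144) = 200 m.

200 m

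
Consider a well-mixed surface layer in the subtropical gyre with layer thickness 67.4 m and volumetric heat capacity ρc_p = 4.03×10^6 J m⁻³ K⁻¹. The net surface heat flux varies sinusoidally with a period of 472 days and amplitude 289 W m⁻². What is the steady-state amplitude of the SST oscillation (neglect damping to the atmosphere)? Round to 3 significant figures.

6.91 K

Areal heat capacity C = ρc_p × D = 4.03×10^6 × 67.4 = 2.72×10^8 J/(m²·K).
Angular frequency ω = 2π / T = 2π / 4.08×10^7 s = 1.54×10^-7 s⁻¹.
Cω = 2.72×10^8 × 1.54×10^-7 = 41.8 W/(m²·K).
Amplitude A = F₀ / (Cω) = 289 / 41.8 = 6.91 K.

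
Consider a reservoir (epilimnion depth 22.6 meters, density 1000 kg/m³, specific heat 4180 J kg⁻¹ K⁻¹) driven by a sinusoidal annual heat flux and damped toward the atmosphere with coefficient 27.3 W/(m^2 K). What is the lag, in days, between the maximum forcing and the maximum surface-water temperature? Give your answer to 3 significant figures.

Areal heat capacity C = ρ c_p D = 1000 × 4180 × 22.6 = 9.45×10^7 J/(m²·K).
ω = 2π / 3.15×10^7 s = 1.99×10^-7 s⁻¹.
Phase lag φ = arctan(Cω/λ) = arctan(18.8/27.3) = 0.604 rad.
Time lag = φ / ω = 0.604 / 1.99×10^-7 = 3.03×10^6 s = 35.1 days.

35.1 days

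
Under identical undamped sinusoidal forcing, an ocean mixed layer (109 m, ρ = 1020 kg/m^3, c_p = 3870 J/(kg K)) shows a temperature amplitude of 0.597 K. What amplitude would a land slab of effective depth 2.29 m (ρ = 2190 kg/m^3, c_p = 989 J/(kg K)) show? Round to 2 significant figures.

C_ocean = 4.30×10^8 J/(m²·K); C_land = 4.96×10^6 J/(m²·K).
A ∝ 1/C ⇒ A_land = A_ocean × C_ocean/C_land = 0.597 × 86.7 = 51.8 K.

52 K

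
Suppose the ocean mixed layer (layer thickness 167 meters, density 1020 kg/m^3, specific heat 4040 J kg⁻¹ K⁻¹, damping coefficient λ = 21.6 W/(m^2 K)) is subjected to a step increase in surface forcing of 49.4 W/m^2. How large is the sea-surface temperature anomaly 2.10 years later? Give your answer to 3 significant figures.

Areal heat capacity C = ρ c_p D = 1020 × 4040 × 167 = 6.88×10^8 J/(m²·K).
τ = C / λ = 6.88×10^8 / 21.6 = 3.19×10^7 s.
Equilibrium anomaly ΔT_eq = F / λ = 49.4 / 21.6 = 2.29 K.
t = 2.10 years = 6.63×10^7 s, so t/τ = 2.08.
ΔT(t) = ΔT_eq (1 − e^(−t/τ)) = 2.29 × (1 − e^−2.08) = 2.00 K.

2.00 K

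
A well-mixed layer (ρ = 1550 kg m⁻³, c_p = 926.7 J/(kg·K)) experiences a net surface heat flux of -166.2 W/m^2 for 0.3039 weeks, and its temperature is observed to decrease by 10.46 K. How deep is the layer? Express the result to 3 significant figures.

Heat input Q = F Δt = -166.2 × 1.84×10^5 s = -3.05×10^7 J/m².
Required areal heat capacity C = Q / ΔT = 2.92×10^6 J/(m²·K).
Depth D = C / (ρ c_p) = 2.92×10^6 / (1550 × 926.7) = 2.03 m.

2.03 m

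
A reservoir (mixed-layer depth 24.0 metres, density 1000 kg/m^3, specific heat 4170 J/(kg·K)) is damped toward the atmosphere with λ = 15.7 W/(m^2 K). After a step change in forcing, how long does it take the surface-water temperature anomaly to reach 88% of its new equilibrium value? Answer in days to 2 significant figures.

160 days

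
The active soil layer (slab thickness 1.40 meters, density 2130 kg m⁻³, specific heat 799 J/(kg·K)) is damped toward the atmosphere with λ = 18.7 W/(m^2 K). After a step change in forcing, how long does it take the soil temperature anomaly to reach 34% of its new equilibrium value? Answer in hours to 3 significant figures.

Areal heat capacity C = ρ c_p D = 2130 × 799 × 1.40 = 2.38×10^6 J/(m²·K).
τ = C / λ = 2.38×10^6 / 18.7 = 1.27×10^5 s.
Fraction reached: 1 − e^(−t/τ) = 0.34 ⇒ t = −τ ln(1 − 0.34) = τ × 0.416.
t = 52900 s = 14.7 hours.

14.7 hours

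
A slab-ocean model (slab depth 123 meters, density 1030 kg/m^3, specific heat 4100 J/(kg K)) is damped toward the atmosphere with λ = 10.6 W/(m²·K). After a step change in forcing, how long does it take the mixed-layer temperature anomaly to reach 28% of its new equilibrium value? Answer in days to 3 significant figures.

186 days

Areal heat capacity C = ρ c_p D = 1030 × 4100 × 123 = 5.19×10^8 J/(m²·K).
τ = C / λ = 5.19×10^8 / 10.6 = 4.90×10^7 s.
Fraction reached: 1 − e^(−t/τ) = 0.28 ⇒ t = −τ ln(1 − 0.28) = τ × 0.329.
t = 1.61×10^7 s = 186 days.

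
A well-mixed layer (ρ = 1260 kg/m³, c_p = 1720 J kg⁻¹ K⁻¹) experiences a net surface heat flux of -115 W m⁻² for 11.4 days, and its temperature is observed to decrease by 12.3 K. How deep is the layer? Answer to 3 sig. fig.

Heat input Q = F Δt = -115 × 9.85×10^5 s = -1.13×10^8 J/m².
Required areal heat capacity C = Q / ΔT = 9.21×10^6 J/(m²·K).
Depth D = C / (ρ c_p) = 9.21×10^6 / (1260 × 1720) = 4.25 m.

4.25 m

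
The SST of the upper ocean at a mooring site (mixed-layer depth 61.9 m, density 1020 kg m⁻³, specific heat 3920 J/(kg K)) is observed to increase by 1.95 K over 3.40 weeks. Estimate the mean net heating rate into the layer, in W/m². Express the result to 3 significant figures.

235

Areal heat capacity C = ρ c_p D = 1020 × 3920 × 61.9 = 2.48×10^8 J/(m²·K).
Required heat per unit area: Q = C ΔT = 2.48×10^8 × 1.95 = 4.83×10^8 J/m².
Flux F = Q / Δt = 4.83×10^8 / 2.06×10^6 s = 235 W/m².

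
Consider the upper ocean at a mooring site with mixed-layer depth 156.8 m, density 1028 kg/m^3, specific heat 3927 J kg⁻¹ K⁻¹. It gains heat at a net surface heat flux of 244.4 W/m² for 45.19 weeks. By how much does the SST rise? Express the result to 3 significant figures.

10.6 K

Areal heat capacity C = ρ c_p D = 1028 × 3927 × 156.8 = 6.33×10^8 J/(m^2 K).
Net heat input Q = F Δt = 244.4 × (45.19 weeks × 6.048×10^5 s/week) = 6.68×10^9 J/m².
ΔT = Q / C = 6.68×10^9 / 6.33×10^8 = 10.6 K.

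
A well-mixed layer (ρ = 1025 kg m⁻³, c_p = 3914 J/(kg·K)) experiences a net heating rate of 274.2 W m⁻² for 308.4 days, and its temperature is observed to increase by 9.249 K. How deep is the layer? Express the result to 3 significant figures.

197 m

Heat input Q = F Δt = 274.2 × 2.66×10^7 s = 7.31×10^9 J/m².
Required areal heat capacity C = Q / ΔT = 7.90×10^8 J/(m²·K).
Depth D = C / (ρ c_p) = 7.90×10^8 / (1025 × 3914) = 197 m.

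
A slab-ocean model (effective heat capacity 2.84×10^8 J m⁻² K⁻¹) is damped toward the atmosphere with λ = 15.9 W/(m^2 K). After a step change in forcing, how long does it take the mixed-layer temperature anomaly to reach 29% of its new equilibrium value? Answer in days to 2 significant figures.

Areal heat capacity C = 2.84×10^8 J m⁻² K⁻¹ (given).
τ = C / λ = 2.84×10^8 / 15.9 = 1.79×10^7 s.
Fraction reached: 1 − e^(−t/τ) = 0.29 ⇒ t = −τ ln(1 − 0.29) = τ × 0.342.
t = 6.12×10^6 s = 70.8 days.

71 days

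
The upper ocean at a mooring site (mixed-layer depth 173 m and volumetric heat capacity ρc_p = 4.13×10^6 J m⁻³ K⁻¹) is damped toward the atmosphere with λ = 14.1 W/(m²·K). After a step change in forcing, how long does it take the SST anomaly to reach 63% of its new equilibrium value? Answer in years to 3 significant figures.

1.60 years

Areal heat capacity C = ρc_p × D = 4.13×10^6 × 173 = 7.14×10^8 J m⁻² K⁻¹.
τ = C / λ = 7.14×10^8 / 14.1 = 5.07×10^7 s.
Fraction reached: 1 − e^(−t/τ) = 0.63 ⇒ t = −τ ln(1 − 0.63) = τ × 0.994.
t = 5.04×10^7 s = 1.60 years.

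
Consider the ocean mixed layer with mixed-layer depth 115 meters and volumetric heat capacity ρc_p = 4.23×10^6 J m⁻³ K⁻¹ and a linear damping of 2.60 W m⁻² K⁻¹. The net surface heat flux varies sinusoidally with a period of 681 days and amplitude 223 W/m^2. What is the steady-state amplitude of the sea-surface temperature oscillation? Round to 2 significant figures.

Areal heat capacity C = ρc_p × D = 4.23×10^6 × 115 = 4.86×10^8 J/(m²·K).
Angular frequency ω = 2π / T = 2π / 5.88×10^7 s = 1.07×10^-7 s⁻¹.
√((Cω)² + λ²) = √((51.9)² + 2.60²) = 52.0 W/(m²·K).
Amplitude A = F₀ / √((Cω)²+λ²) = 223 / 52.0 = 4.29 K.

4.3 K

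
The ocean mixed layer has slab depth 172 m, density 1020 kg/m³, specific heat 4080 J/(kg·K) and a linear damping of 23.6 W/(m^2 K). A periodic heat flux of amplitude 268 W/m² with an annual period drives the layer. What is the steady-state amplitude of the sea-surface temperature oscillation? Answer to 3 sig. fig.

1.85 K

Areal heat capacity C = ρ c_p D = 1020 × 4080 × 172 = 7.16×10^8 J m⁻² K⁻¹.
Angular frequency ω = 2π / T = 2π / 3.15×10^7 s = 1.99×10^-7 s⁻¹.
√((Cω)² + λ²) = √((143)² + 23.6²) = 145 W/(m²·K).
Amplitude A = F₀ / √((Cω)²+λ²) = 268 / 145 = 1.85 K.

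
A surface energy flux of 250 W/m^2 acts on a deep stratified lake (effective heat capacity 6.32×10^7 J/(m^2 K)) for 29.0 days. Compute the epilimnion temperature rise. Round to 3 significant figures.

Areal heat capacity C = 6.32×10^7 J/(m^2 K) (given).
Net heat input Q = F Δt = 250 × (29.0 days × 86400 s/day) = 6.26×10^8 J/m².
ΔT = Q / C = 6.26×10^8 / 6.32×10^7 = 9.91 K.

9.91 K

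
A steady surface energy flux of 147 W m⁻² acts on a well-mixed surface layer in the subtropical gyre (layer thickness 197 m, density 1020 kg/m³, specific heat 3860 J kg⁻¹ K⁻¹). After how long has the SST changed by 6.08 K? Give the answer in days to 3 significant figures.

371 days

Areal heat capacity C = ρ c_p D = 1020 × 3860 × 197 = 7.76×10^8 J/(m^2 K).
Time required: Δt = C ΔT / F = 7.76×10^8 × 6.08 / 147 = 3.21×10^7 s.
In days: 3.21×10^7 s / (86400 s/day) = 371 days.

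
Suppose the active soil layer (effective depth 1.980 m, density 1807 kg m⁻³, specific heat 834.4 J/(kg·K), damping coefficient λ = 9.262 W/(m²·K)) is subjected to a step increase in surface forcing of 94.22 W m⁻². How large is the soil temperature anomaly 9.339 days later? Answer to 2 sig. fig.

9.3 K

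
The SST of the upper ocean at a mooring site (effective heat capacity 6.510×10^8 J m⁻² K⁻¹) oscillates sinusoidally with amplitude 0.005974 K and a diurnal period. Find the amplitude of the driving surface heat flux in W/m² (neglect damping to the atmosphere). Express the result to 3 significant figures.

283

Areal heat capacity C = 6.510×10^8 J m⁻² K⁻¹ (given).
ω = 2π / 86400 s = 7.27×10^-5 s⁻¹.
Cω = 6.51×10^8 × 7.27×10^-5 = 47300 W/(m²·K).
F₀ = A × Cω = 0.005974 × 47300 = 283 W/m².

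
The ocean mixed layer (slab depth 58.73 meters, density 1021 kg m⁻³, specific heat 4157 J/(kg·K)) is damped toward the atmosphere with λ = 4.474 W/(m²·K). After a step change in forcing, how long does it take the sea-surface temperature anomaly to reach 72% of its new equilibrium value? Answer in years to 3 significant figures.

Areal heat capacity C = ρ c_p D = 1021 × 4157 × 58.73 = 2.49×10^8 J m⁻² K⁻¹.
τ = C / λ = 2.49×10^8 / 4.474 = 5.57×10^7 s.
Fraction reached: 1 − e^(−t/τ) = 0.72 ⇒ t = −τ ln(1 − 0.72) = τ × 1.27.
t = 7.09×10^7 s = 2.25 years.

2.25 years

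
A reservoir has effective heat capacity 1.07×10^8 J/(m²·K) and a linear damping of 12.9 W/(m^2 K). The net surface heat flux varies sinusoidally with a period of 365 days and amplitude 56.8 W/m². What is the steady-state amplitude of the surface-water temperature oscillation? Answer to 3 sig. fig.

Areal heat capacity C = 1.07×10^8 J/(m²·K) (given).
Angular frequency ω = 2π / T = 2π / 3.15×10^7 s = 1.99×10^-7 s⁻¹.
√((Cω)² + λ²) = √((21.3)² + 12.9²) = 24.9 W/(m²·K).
Amplitude A = F₀ / √((Cω)²+λ²) = 56.8 / 24.9 = 2.28 K.

2.28 K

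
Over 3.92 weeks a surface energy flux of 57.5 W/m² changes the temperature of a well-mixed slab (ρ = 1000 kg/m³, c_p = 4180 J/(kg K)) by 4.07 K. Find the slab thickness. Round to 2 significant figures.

8.0 m

Heat input Q = F Δt = 57.5 × 2.37×10^6 s = 1.36×10^8 J/m².
Required areal heat capacity C = Q / ΔT = 3.35×10^7 J/(m²·K).
Depth D = C / (ρ c_p) = 3.35×10^7 / (1000 × 4180) = 8.01 m.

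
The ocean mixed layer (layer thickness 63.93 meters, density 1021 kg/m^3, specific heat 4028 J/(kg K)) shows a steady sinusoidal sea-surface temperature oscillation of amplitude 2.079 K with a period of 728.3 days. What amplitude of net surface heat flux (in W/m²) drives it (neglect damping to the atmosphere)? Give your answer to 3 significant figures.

54.6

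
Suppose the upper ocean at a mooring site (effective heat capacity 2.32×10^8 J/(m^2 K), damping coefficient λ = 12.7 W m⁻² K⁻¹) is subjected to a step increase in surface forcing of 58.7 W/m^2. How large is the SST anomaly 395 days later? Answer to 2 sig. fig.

3.9 K

Areal heat capacity C = 2.32×10^8 J/(m^2 K) (given).
τ = C / λ = 2.32×10^8 / 12.7 = 1.83×10^7 s.
Equilibrium anomaly ΔT_eq = F / λ = 58.7 / 12.7 = 4.62 K.
t = 395 days = 3.41×10^7 s, so t/τ = 1.87.
ΔT(t) = ΔT_eq (1 − e^(−t/τ)) = 4.62 × (1 − e^−1.87) = 3.91 K.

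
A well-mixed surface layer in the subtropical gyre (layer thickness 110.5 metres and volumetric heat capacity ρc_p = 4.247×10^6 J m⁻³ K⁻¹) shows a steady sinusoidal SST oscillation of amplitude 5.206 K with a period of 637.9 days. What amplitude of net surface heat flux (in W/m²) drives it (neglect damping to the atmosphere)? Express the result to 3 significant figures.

Areal heat capacity C = ρc_p × D = 4.247×10^6 × 110.5 = 4.69×10^8 J/(m^2 K).
ω = 2π / 5.51×10^7 s = 1.14×10^-7 s⁻¹.
Cω = 4.69×10^8 × 1.14×10^-7 = 53.5 W/(m²·K).
F₀ = A × Cω = 5.206 × 53.5 = 279 W/m².

279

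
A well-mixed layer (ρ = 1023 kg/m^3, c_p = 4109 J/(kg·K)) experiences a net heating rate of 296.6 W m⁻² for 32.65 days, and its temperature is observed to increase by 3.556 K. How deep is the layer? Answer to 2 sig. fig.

Heat input Q = F Δt = 296.6 × 2.82×10^6 s = 8.37×10^8 J/m².
Required areal heat capacity C = Q / ΔT = 2.35×10^8 J/(m²·K).
Depth D = C / (ρ c_p) = 2.35×10^8 / (1023 × 4109) = 56.0 m.

56 m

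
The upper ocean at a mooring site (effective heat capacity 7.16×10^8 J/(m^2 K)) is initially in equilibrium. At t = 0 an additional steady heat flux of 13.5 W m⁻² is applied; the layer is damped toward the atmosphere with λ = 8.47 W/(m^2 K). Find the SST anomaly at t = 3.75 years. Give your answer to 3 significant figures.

Areal heat capacity C = 7.16×10^8 J/(m^2 K) (given).
τ = C / λ = 7.16×10^8 / 8.47 = 8.45×10^7 s.
Equilibrium anomaly ΔT_eq = F / λ = 13.5 / 8.47 = 1.59 K.
t = 3.75 years = 1.18×10^8 s, so t/τ = 1.40.
ΔT(t) = ΔT_eq (1 − e^(−t/τ)) = 1.59 × (1 − e^−1.40) = 1.20 K.

1.20 K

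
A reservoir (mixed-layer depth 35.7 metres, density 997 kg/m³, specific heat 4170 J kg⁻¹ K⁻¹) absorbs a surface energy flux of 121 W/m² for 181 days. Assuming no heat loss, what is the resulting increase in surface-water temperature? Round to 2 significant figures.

13 K

Areal heat capacity C = ρ c_p D = 997 × 4170 × 35.7 = 1.48×10^8 J/(m^2 K).
Net heat input Q = F Δt = 121 × (181 days × 86400 s/day) = 1.89×10^9 J/m².
ΔT = Q / C = 1.89×10^9 / 1.48×10^8 = 12.7 K.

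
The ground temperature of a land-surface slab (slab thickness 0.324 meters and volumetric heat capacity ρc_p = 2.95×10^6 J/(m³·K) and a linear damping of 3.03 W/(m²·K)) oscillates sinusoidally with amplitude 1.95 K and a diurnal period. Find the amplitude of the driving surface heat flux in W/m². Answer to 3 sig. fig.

136

Areal heat capacity C = ρc_p × D = 2.95×10^6 × 0.324 = 9.56×10^5 J/(m^2 K).
ω = 2π / 86400 s = 7.27×10^-5 s⁻¹.
√((Cω)² + λ²) = √((69.5)² + 3.03²) = 69.6 W/(m²·K).
F₀ = A × √((Cω)²+λ²) = 1.95 × 69.6 = 136 W/m².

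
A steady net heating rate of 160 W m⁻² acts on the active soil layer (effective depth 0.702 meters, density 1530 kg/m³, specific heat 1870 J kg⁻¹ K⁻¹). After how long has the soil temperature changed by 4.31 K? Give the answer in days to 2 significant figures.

0.63 days

Areal heat capacity C = ρ c_p D = 1530 × 1870 × 0.702 = 2.01×10^6 J m⁻² K⁻¹.
Time required: Δt = C ΔT / F = 2.01×10^6 × 4.31 / 160 = 54100 s.
In days: 54100 s / (86400 s/day) = 0.626 days.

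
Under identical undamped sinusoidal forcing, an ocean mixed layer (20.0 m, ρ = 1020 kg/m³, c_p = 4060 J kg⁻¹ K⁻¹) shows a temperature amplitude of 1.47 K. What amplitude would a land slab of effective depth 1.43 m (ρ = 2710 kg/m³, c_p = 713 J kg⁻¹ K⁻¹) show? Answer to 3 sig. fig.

44.1 K

C_ocean = 8.28×10^7 J/(m²·K); C_land = 2.76×10^6 J/(m²·K).
A ∝ 1/C ⇒ A_land = A_ocean × C_ocean/C_land = 1.47 × 30.0 = 44.1 K.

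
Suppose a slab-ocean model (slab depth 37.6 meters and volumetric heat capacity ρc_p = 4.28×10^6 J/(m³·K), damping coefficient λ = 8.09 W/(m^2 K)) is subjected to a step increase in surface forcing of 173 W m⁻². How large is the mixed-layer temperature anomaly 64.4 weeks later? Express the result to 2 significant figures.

18 K

Areal heat capacity C = ρc_p × D = 4.28×10^6 × 37.6 = 1.61×10^8 J/(m^2 K).
τ = C / λ = 1.61×10^8 / 8.09 = 1.99×10^7 s.
Equilibrium anomaly ΔT_eq = F / λ = 173 / 8.09 = 21.4 K.
t = 64.4 weeks = 3.89×10^7 s, so t/τ = 1.96.
ΔT(t) = ΔT_eq (1 − e^(−t/τ)) = 21.4 × (1 − e^−1.96) = 18.4 K.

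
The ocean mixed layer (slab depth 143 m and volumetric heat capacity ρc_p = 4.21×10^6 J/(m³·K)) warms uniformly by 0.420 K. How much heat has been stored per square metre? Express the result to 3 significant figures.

Areal heat capacity C = ρc_p × D = 4.21×10^6 × 143 = 6.02×10^8 J/(m^2 K).
ΔQ = C ΔT = 6.02×10^8 × 0.420 = 2.53×10^8 J/m².

2.53×10^8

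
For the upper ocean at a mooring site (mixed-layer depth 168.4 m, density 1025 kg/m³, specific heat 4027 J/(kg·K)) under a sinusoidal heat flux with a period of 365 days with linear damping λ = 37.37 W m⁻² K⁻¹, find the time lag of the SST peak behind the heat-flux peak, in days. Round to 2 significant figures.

76 days

Areal heat capacity C = ρ c_p D = 1025 × 4027 × 168.4 = 6.95×10^8 J m⁻² K⁻¹.
ω = 2π / 3.15×10^7 s = 1.99×10^-7 s⁻¹.
Phase lag φ = arctan(Cω/λ) = arctan(138/37.37) = 1.31 rad.
Time lag = φ / ω = 1.31 / 1.99×10^-7 = 6.56×10^6 s = 75.9 days.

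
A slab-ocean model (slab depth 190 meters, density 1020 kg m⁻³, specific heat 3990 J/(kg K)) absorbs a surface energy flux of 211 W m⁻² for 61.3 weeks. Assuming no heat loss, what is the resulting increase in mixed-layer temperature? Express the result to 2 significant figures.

10 K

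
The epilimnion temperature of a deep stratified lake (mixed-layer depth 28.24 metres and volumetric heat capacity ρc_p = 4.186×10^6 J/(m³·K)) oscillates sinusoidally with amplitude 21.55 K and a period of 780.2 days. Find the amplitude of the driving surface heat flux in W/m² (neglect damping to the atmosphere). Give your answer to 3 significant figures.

Areal heat capacity C = ρc_p × D = 4.186×10^6 × 28.24 = 1.18×10^8 J/(m²·K).
ω = 2π / 6.74×10^7 s = 9.32×10^-8 s⁻¹.
Cω = 1.18×10^8 × 9.32×10^-8 = 11.0 W/(m²·K).
F₀ = A × Cω = 21.55 × 11.0 = 237 W/m².

237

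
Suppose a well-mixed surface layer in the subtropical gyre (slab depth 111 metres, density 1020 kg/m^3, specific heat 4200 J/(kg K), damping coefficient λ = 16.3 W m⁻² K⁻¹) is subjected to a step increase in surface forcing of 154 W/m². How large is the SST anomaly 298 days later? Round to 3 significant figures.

Areal heat capacity C = ρ c_p D = 1020 × 4200 × 111 = 4.76×10^8 J/(m^2 K).
τ = C / λ = 4.76×10^8 / 16.3 = 2.92×10^7 s.
Equilibrium anomaly ΔT_eq = F / λ = 154 / 16.3 = 9.45 K.
t = 298 days = 2.57×10^7 s, so t/τ = 0.883.
ΔT(t) = ΔT_eq (1 − e^(−t/τ)) = 9.45 × (1 − e^−0.883) = 5.54 K.

5.54 K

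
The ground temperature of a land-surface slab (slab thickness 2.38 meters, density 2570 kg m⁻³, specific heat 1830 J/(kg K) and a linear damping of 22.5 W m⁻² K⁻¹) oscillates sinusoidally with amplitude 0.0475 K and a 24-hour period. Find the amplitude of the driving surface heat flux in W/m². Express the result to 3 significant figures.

Areal heat capacity C = ρ c_p D = 2570 × 1830 × 2.38 = 1.12×10^7 J m⁻² K⁻¹.
ω = 2π / 86400 s = 7.27×10^-5 s⁻¹.
√((Cω)² + λ²) = √((814)² + 22.5²) = 814 W/(m²·K).
F₀ = A × √((Cω)²+λ²) = 0.0475 × 814 = 38.7 W/m².

38.7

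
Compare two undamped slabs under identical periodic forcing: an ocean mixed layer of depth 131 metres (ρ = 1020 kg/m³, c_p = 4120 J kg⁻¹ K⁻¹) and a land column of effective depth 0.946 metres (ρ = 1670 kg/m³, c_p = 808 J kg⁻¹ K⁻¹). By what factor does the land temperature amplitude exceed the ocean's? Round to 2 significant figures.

C_ocean = 1020 × 4120 × 131 = 5.51×10^8 J/(m²·K).
C_land = 1670 × 808 × 0.946 = 1.28×10^6 J/(m²·K).
Undamped amplitude ∝ 1/C, so A_land/A_ocean = C_ocean/C_land = 431.

430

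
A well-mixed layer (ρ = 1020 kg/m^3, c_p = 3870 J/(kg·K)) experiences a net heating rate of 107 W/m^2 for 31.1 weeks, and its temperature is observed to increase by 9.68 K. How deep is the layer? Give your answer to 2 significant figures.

53 m

Heat input Q = F Δt = 107 × 1.88×10^7 s = 2.01×10^9 J/m².
Required areal heat capacity C = Q / ΔT = 2.08×10^8 J/(m²·K).
Depth D = C / (ρ c_p) = 2.08×10^8 / (1020 × 3870) = 52.7 m.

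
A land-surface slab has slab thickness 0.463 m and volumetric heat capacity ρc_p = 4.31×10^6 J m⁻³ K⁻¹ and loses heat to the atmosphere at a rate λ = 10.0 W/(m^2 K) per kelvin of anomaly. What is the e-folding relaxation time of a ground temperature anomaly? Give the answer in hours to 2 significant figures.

55 hours

Areal heat capacity C = ρc_p × D = 4.31×10^6 × 0.463 = 2.00×10^6 J/(m^2 K).
Relaxation time τ = C / λ = 2.00×10^6 / 10.0 = 2.00×10^5 s.
In hours: 2.00×10^5 s / (3600 s/hour) = 55.4 hours.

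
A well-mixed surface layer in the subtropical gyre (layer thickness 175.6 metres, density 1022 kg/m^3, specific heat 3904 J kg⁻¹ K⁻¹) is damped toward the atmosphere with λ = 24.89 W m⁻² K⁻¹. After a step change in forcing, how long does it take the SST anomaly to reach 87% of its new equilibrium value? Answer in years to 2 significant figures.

Areal heat capacity C = ρ c_p D = 1022 × 3904 × 175.6 = 7.01×10^8 J/(m²·K).
τ = C / λ = 7.01×10^8 / 24.89 = 2.81×10^7 s.
Fraction reached: 1 − e^(−t/τ) = 0.87 ⇒ t = −τ ln(1 − 0.87) = τ × 2.04.
t = 5.74×10^7 s = 1.82 years.

1.8 years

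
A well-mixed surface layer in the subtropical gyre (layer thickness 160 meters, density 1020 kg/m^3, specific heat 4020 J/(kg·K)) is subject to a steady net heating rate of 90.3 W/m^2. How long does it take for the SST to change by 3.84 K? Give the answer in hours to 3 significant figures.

7750 hours

Areal heat capacity C = ρ c_p D = 1020 × 4020 × 160 = 6.56×10^8 J/(m²·K).
Time required: Δt = C ΔT / F = 6.56×10^8 × 3.84 / 90.3 = 2.79×10^7 s.
In hours: 2.79×10^7 s / (3600 s/hour) = 7750 hours.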